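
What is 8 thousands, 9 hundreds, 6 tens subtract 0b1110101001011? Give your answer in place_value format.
Convert 8 thousands, 9 hundreds, 6 tens (place-value notation) → 8×1000 + 9×100 + 6×10 = 8960 (decimal)
Convert 0b1110101001011 (binary) → 4096 + 2048 + 1024 + 256 + 64 + 8 + 2 + 1 = 7499 (decimal)
Compute 8960 - 7499 = 1461
Convert 1461 (decimal) → 1461 = 1×1000 + 4×100 + 6×10 + 1 → 1 thousand, 4 hundreds, 6 tens, 1 one (place-value notation)
1 thousand, 4 hundreds, 6 tens, 1 one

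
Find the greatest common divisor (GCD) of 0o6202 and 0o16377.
Convert 0o6202 (octal) → 6×512 + 2×64 + 2 = 3202 (decimal)
Convert 0o16377 (octal) → 1×4096 + 6×512 + 3×64 + 7×8 + 7 = 7423 (decimal)
Compute gcd(3202, 7423) = 1
1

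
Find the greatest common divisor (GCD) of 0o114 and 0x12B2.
Convert 0o114 (octal) → 1×64 + 1×8 + 4 = 76 (decimal)
Convert 0x12B2 (hexadecimal) → 1×4096 + 2×256 + 11×16 + 2 = 4786 (decimal)
Compute gcd(76, 4786) = 2
2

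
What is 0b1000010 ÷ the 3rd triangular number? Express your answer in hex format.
Convert 0b1000010 (binary) → 64 + 2 = 66 (decimal)
Convert the 3rd triangular number (triangular index) → 3×4/2 = 6 (decimal)
Compute 66 ÷ 6 = 11
Convert 11 (decimal) → 0xB (hexadecimal)
0xB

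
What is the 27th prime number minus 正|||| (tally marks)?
The 27th prime number = 103
Convert 正|||| (tally marks) → 5 + 4 = 9 (decimal)
Compute 103 - 9 = 94
94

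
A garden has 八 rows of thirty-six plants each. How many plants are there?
Convert thirty-six (English words) → 36 (decimal)
Convert 八 (Chinese numeral) → 8 (decimal)
Compute 36 × 8 = 288
288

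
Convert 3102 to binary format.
Convert 3102 (decimal) → 3102 = 2048 + 1024 + 16 + 8 + 4 + 2 → 0b110000011110 (binary)
0b110000011110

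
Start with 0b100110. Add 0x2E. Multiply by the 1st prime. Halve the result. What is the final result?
Convert 0b100110 (binary) → 32 + 4 + 2 = 38 (decimal)
Start: 38
Convert 0x2E (hexadecimal) → 2×16 + 14 = 46 (decimal)
38 + 46 = 84
Convert the 1st prime (prime index) → 2 (decimal)
84 × 2 = 168
168 ÷ 2 = 84
84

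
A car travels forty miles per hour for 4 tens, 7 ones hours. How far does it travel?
Convert forty (English words) → 40 (decimal)
Convert 4 tens, 7 ones (place-value notation) → 4×10 + 7 = 47 (decimal)
Compute 40 × 47 = 1880
1880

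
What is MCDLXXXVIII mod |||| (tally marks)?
Convert MCDLXXXVIII (Roman numeral) → 1000 + 400 + 50 + 10 + 10 + 10 + 5 + 1 + 1 + 1 = 1488 (decimal)
Convert |||| (tally marks) → 4 (decimal)
Compute 1488 mod 4 = 0
0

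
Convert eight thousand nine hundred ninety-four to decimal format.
Convert eight thousand nine hundred ninety-four (English words) → 8×1000 + 9×100 + 94 = 8994 (decimal)
8994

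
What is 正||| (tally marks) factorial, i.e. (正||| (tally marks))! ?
Convert 正||| (tally marks) → 5 + 3 = 8 (decimal)
Compute 8! = 40320
40320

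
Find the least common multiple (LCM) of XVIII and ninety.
Convert XVIII (Roman numeral) → 10 + 5 + 1 + 1 + 1 = 18 (decimal)
Convert ninety (English words) → 90 (decimal)
Compute lcm(18, 90) = 90
90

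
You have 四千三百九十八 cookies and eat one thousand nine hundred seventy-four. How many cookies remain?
Convert 四千三百九十八 (Chinese numeral) → 4×1000 + 3×100 + 9×10 + 8 = 4398 (decimal)
Convert one thousand nine hundred seventy-four (English words) → 1×1000 + 9×100 + 74 = 1974 (decimal)
Compute 4398 - 1974 = 2424
2424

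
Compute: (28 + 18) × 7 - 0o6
Convert 0o6 (octal) → 6 (decimal)
Expression in decimal: (28 + 18) × 7 - 6
Parentheses first: 28 + 18 = 46
Multiply: 46 × 7 = 322
Subtract: 322 - 6 = 316
316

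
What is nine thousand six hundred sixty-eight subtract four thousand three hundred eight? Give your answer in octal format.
Convert nine thousand six hundred sixty-eight (English words) → 9×1000 + 6×100 + 68 = 9668 (decimal)
Convert four thousand three hundred eight (English words) → 4×1000 + 3×100 + 8 = 4308 (decimal)
Compute 9668 - 4308 = 5360
Convert 5360 (decimal) → 5360 = 1×4096 + 2×512 + 3×64 + 6×8 → 0o12360 (octal)
0o12360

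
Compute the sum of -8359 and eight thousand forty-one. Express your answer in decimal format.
Convert eight thousand forty-one (English words) → 8×1000 + 41 = 8041 (decimal)
Compute -8359 + 8041 = -318
-318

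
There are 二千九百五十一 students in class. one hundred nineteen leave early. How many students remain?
Convert 二千九百五十一 (Chinese numeral) → 2×1000 + 9×100 + 5×10 + 1 = 2951 (decimal)
Convert one hundred nineteen (English words) → 1×100 + 19 = 119 (decimal)
Compute 2951 - 119 = 2832
2832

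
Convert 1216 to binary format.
Convert 1216 (decimal) → 1216 = 1024 + 128 + 64 → 0b10011000000 (binary)
0b10011000000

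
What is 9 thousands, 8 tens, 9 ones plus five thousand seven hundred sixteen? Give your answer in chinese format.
Convert 9 thousands, 8 tens, 9 ones (place-value notation) → 9×1000 + 8×10 + 9 = 9089 (decimal)
Convert five thousand seven hundred sixteen (English words) → 5×1000 + 7×100 + 16 = 5716 (decimal)
Compute 9089 + 5716 = 14805
Convert 14805 (decimal) → 14805 = 1×10000 + 4×1000 + 8×100 + 5 → 一万四千八百零五 (Chinese numeral)
一万四千八百零五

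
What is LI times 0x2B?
Convert LI (Roman numeral) → 50 + 1 = 51 (decimal)
Convert 0x2B (hexadecimal) → 2×16 + 11 = 43 (decimal)
Compute 51 × 43 = 2193
2193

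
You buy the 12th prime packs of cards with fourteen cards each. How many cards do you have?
Convert fourteen (English words) → 14 (decimal)
Convert the 12th prime (prime index) → 37 (decimal)
Compute 14 × 37 = 518
518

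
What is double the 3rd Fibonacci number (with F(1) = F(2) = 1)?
The 3rd Fibonacci number (with F(1) = F(2) = 1): 1, 1, 2 → 2
Compute 2 × 2 = 4
4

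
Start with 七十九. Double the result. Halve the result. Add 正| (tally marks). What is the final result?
Convert 七十九 (Chinese numeral) → 7×10 + 9 = 79 (decimal)
Start: 79
79 × 2 = 158
158 ÷ 2 = 79
Convert 正| (tally marks) → 5 + 1 = 6 (decimal)
79 + 6 = 85
85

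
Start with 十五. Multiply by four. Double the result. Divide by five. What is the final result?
Convert 十五 (Chinese numeral) → 1×10 + 5 = 15 (decimal)
Start: 15
Convert four (English words) → 4 (decimal)
15 × 4 = 60
60 × 2 = 120
Convert five (English words) → 5 (decimal)
120 ÷ 5 = 24
24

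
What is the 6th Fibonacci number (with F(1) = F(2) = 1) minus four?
The 6th Fibonacci number (with F(1) = F(2) = 1): 1, 1, 2, 3, 5, 8 → 8
Convert four (English words) → 4 (decimal)
Compute 8 - 4 = 4
4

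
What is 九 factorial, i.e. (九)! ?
Convert 九 (Chinese numeral) → 9 (decimal)
Compute 9! = 362880
362880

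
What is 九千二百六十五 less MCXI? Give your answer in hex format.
Convert 九千二百六十五 (Chinese numeral) → 9×1000 + 2×100 + 6×10 + 5 = 9265 (decimal)
Convert MCXI (Roman numeral) → 1000 + 100 + 10 + 1 = 1111 (decimal)
Compute 9265 - 1111 = 8154
Convert 8154 (decimal) → 8154 = 1×4096 + 15×256 + 13×16 + 10 → 0x1FDA (hexadecimal)
0x1FDA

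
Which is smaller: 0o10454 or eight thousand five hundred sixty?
Convert 0o10454 (octal) → 1×4096 + 4×64 + 5×8 + 4 = 4396 (decimal)
Convert eight thousand five hundred sixty (English words) → 8×1000 + 5×100 + 60 = 8560 (decimal)
Compare 4396 vs 8560: smaller = 4396
4396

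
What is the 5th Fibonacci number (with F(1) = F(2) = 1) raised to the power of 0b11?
Convert the 5th Fibonacci number (with F(1) = F(2) = 1) (Fibonacci index) → 1, 1, 2, 3, 5 → 5 (decimal)
Convert 0b11 (binary) → 2 + 1 = 3 (decimal)
Compute 5 ^ 3 = 125
125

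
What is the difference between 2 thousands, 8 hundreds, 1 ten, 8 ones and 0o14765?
Convert 2 thousands, 8 hundreds, 1 ten, 8 ones (place-value notation) → 2×1000 + 8×100 + 1×10 + 8 = 2818 (decimal)
Convert 0o14765 (octal) → 1×4096 + 4×512 + 7×64 + 6×8 + 5 = 6645 (decimal)
Difference: |2818 - 6645| = 3827
3827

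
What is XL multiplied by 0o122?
Convert XL (Roman numeral) → 40 (decimal)
Convert 0o122 (octal) → 1×64 + 2×8 + 2 = 82 (decimal)
Compute 40 × 82 = 3280
3280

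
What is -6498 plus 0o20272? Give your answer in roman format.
Convert 0o20272 (octal) → 2×4096 + 2×64 + 7×8 + 2 = 8378 (decimal)
Compute -6498 + 8378 = 1880
Convert 1880 (decimal) → 1880 = 1000 + 500 + 100 + 100 + 100 + 50 + 10 + 10 + 10 → MDCCCLXXX (Roman numeral)
MDCCCLXXX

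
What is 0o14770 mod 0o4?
Convert 0o14770 (octal) → 1×4096 + 4×512 + 7×64 + 7×8 = 6648 (decimal)
Convert 0o4 (octal) → 4 (decimal)
Compute 6648 mod 4 = 0
0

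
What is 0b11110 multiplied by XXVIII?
Convert 0b11110 (binary) → 16 + 8 + 4 + 2 = 30 (decimal)
Convert XXVIII (Roman numeral) → 10 + 10 + 5 + 1 + 1 + 1 = 28 (decimal)
Compute 30 × 28 = 840
840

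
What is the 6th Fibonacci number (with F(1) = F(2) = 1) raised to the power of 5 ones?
Convert the 6th Fibonacci number (with F(1) = F(2) = 1) (Fibonacci index) → 1, 1, 2, 3, 5, 8 → 8 (decimal)
Convert 5 ones (place-value notation) → 5 (decimal)
Compute 8 ^ 5 = 32768
32768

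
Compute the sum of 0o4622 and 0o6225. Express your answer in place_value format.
Convert 0o4622 (octal) → 4×512 + 6×64 + 2×8 + 2 = 2450 (decimal)
Convert 0o6225 (octal) → 6×512 + 2×64 + 2×8 + 5 = 3221 (decimal)
Compute 2450 + 3221 = 5671
Convert 5671 (decimal) → 5671 = 5×1000 + 6×100 + 7×10 + 1 → 5 thousands, 6 hundreds, 7 tens, 1 one (place-value notation)
5 thousands, 6 hundreds, 7 tens, 1 one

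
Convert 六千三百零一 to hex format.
Convert 六千三百零一 (Chinese numeral) → 6×1000 + 3×100 + 1 = 6301 (decimal)
Convert 6301 (decimal) → 6301 = 1×4096 + 8×256 + 9×16 + 13 → 0x189D (hexadecimal)
0x189D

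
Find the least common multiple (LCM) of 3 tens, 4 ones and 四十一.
Convert 3 tens, 4 ones (place-value notation) → 3×10 + 4 = 34 (decimal)
Convert 四十一 (Chinese numeral) → 4×10 + 1 = 41 (decimal)
Compute lcm(34, 41) = 1394
1394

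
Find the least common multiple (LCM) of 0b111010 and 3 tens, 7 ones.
Convert 0b111010 (binary) → 32 + 16 + 8 + 2 = 58 (decimal)
Convert 3 tens, 7 ones (place-value notation) → 3×10 + 7 = 37 (decimal)
Compute lcm(58, 37) = 2146
2146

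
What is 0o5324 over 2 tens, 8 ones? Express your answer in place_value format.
Convert 0o5324 (octal) → 5×512 + 3×64 + 2×8 + 4 = 2772 (decimal)
Convert 2 tens, 8 ones (place-value notation) → 2×10 + 8 = 28 (decimal)
Compute 2772 ÷ 28 = 99
Convert 99 (decimal) → 99 = 9×10 + 9 → 9 tens, 9 ones (place-value notation)
9 tens, 9 ones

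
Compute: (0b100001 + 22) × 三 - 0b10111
Convert 0b100001 (binary) → 32 + 1 = 33 (decimal)
Convert 三 (Chinese numeral) → 3 (decimal)
Convert 0b10111 (binary) → 16 + 4 + 2 + 1 = 23 (decimal)
Expression in decimal: (33 + 22) × 3 - 23
Parentheses first: 33 + 22 = 55
Multiply: 55 × 3 = 165
Subtract: 165 - 23 = 142
142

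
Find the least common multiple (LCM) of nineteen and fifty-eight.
Convert nineteen (English words) → 19 (decimal)
Convert fifty-eight (English words) → 58 (decimal)
Compute lcm(19, 58) = 1102
1102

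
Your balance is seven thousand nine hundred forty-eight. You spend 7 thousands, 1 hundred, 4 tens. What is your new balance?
Convert seven thousand nine hundred forty-eight (English words) → 7×1000 + 9×100 + 48 = 7948 (decimal)
Convert 7 thousands, 1 hundred, 4 tens (place-value notation) → 7×1000 + 1×100 + 4×10 = 7140 (decimal)
Compute 7948 - 7140 = 808
808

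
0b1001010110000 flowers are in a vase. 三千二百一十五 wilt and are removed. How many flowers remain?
Convert 0b1001010110000 (binary) → 4096 + 512 + 128 + 32 + 16 = 4784 (decimal)
Convert 三千二百一十五 (Chinese numeral) → 3×1000 + 2×100 + 1×10 + 5 = 3215 (decimal)
Compute 4784 - 3215 = 1569
1569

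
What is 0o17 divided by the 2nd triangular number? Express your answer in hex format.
Convert 0o17 (octal) → 1×8 + 7 = 15 (decimal)
Convert the 2nd triangular number (triangular index) → 2×3/2 = 3 (decimal)
Compute 15 ÷ 3 = 5
Convert 5 (decimal) → 0x5 (hexadecimal)
0x5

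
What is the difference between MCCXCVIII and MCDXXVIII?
Convert MCCXCVIII (Roman numeral) → 1000 + 100 + 100 + 90 + 5 + 1 + 1 + 1 = 1298 (decimal)
Convert MCDXXVIII (Roman numeral) → 1000 + 400 + 10 + 10 + 5 + 1 + 1 + 1 = 1428 (decimal)
Difference: |1298 - 1428| = 130
130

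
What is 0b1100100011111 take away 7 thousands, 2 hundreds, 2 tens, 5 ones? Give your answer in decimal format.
Convert 0b1100100011111 (binary) → 4096 + 2048 + 256 + 16 + 8 + 4 + 2 + 1 = 6431 (decimal)
Convert 7 thousands, 2 hundreds, 2 tens, 5 ones (place-value notation) → 7×1000 + 2×100 + 2×10 + 5 = 7225 (decimal)
Compute 6431 - 7225 = -794
-794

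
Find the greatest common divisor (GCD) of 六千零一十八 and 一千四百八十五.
Convert 六千零一十八 (Chinese numeral) → 6×1000 + 1×10 + 8 = 6018 (decimal)
Convert 一千四百八十五 (Chinese numeral) → 1×1000 + 4×100 + 8×10 + 5 = 1485 (decimal)
Compute gcd(6018, 1485) = 3
3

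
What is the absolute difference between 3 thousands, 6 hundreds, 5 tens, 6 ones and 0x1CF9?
Convert 3 thousands, 6 hundreds, 5 tens, 6 ones (place-value notation) → 3×1000 + 6×100 + 5×10 + 6 = 3656 (decimal)
Convert 0x1CF9 (hexadecimal) → 1×4096 + 12×256 + 15×16 + 9 = 7417 (decimal)
Compute |3656 - 7417| = 3761
3761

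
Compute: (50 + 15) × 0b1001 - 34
Convert 0b1001 (binary) → 8 + 1 = 9 (decimal)
Expression in decimal: (50 + 15) × 9 - 34
Parentheses first: 50 + 15 = 65
Multiply: 65 × 9 = 585
Subtract: 585 - 34 = 551
551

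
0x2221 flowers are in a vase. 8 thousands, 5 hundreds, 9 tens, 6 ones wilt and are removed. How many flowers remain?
Convert 0x2221 (hexadecimal) → 2×4096 + 2×256 + 2×16 + 1 = 8737 (decimal)
Convert 8 thousands, 5 hundreds, 9 tens, 6 ones (place-value notation) → 8×1000 + 5×100 + 9×10 + 6 = 8596 (decimal)
Compute 8737 - 8596 = 141
141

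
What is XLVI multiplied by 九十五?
Convert XLVI (Roman numeral) → 40 + 5 + 1 = 46 (decimal)
Convert 九十五 (Chinese numeral) → 9×10 + 5 = 95 (decimal)
Compute 46 × 95 = 4370
4370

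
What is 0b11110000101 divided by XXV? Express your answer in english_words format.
Convert 0b11110000101 (binary) → 1024 + 512 + 256 + 128 + 4 + 1 = 1925 (decimal)
Convert XXV (Roman numeral) → 10 + 10 + 5 = 25 (decimal)
Compute 1925 ÷ 25 = 77
Convert 77 (decimal) → seventy-seven (English words)
seventy-seven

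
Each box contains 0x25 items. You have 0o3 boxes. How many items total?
Convert 0x25 (hexadecimal) → 2×16 + 5 = 37 (decimal)
Convert 0o3 (octal) → 3 (decimal)
Compute 37 × 3 = 111
111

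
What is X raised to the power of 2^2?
Convert X (Roman numeral) → 10 (decimal)
Convert 2^2 (power) → 4 (decimal)
Compute 10 ^ 4 = 10000
10000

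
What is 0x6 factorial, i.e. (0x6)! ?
Convert 0x6 (hexadecimal) → 6 (decimal)
Compute 6! = 720
720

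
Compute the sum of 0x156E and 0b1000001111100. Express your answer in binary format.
Convert 0x156E (hexadecimal) → 1×4096 + 5×256 + 6×16 + 14 = 5486 (decimal)
Convert 0b1000001111100 (binary) → 4096 + 64 + 32 + 16 + 8 + 4 = 4220 (decimal)
Compute 5486 + 4220 = 9706
Convert 9706 (decimal) → 9706 = 8192 + 1024 + 256 + 128 + 64 + 32 + 8 + 2 → 0b10010111101010 (binary)
0b10010111101010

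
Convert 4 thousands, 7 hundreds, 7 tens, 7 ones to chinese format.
Convert 4 thousands, 7 hundreds, 7 tens, 7 ones (place-value notation) → 4×1000 + 7×100 + 7×10 + 7 = 4777 (decimal)
Convert 4777 (decimal) → 4777 = 4×1000 + 7×100 + 7×10 + 7 → 四千七百七十七 (Chinese numeral)
四千七百七十七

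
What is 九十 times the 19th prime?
Convert 九十 (Chinese numeral) → 9×10 = 90 (decimal)
Convert the 19th prime (prime index) → 67 (decimal)
Compute 90 × 67 = 6030
6030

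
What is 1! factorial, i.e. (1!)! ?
Convert 1! (factorial) → 1 (decimal)
Compute 1! = 1
1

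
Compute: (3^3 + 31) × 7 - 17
Convert 3^3 (power) → 27 (decimal)
Expression in decimal: (27 + 31) × 7 - 17
Parentheses first: 27 + 31 = 58
Multiply: 58 × 7 = 406
Subtract: 406 - 17 = 389
389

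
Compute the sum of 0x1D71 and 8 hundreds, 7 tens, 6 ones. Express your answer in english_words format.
Convert 0x1D71 (hexadecimal) → 1×4096 + 13×256 + 7×16 + 1 = 7537 (decimal)
Convert 8 hundreds, 7 tens, 6 ones (place-value notation) → 8×100 + 7×10 + 6 = 876 (decimal)
Compute 7537 + 876 = 8413
Convert 8413 (decimal) → 8413 = 8×1000 + 4×100 + 13 → eight thousand four hundred thirteen (English words)
eight thousand four hundred thirteen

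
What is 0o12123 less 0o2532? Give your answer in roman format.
Convert 0o12123 (octal) → 1×4096 + 2×512 + 1×64 + 2×8 + 3 = 5203 (decimal)
Convert 0o2532 (octal) → 2×512 + 5×64 + 3×8 + 2 = 1370 (decimal)
Compute 5203 - 1370 = 3833
Convert 3833 (decimal) → 3833 = 1000 + 1000 + 1000 + 500 + 100 + 100 + 100 + 10 + 10 + 10 + 1 + 1 + 1 → MMMDCCCXXXIII (Roman numeral)
MMMDCCCXXXIII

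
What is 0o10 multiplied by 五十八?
Convert 0o10 (octal) → 1×8 = 8 (decimal)
Convert 五十八 (Chinese numeral) → 5×10 + 8 = 58 (decimal)
Compute 8 × 58 = 464
464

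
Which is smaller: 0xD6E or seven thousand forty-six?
Convert 0xD6E (hexadecimal) → 13×256 + 6×16 + 14 = 3438 (decimal)
Convert seven thousand forty-six (English words) → 7×1000 + 46 = 7046 (decimal)
Compare 3438 vs 7046: smaller = 3438
3438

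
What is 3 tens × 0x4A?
Convert 3 tens (place-value notation) → 3×10 = 30 (decimal)
Convert 0x4A (hexadecimal) → 4×16 + 10 = 74 (decimal)
Compute 30 × 74 = 2220
2220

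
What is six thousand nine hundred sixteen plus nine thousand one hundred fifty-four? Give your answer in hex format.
Convert six thousand nine hundred sixteen (English words) → 6×1000 + 9×100 + 16 = 6916 (decimal)
Convert nine thousand one hundred fifty-four (English words) → 9×1000 + 1×100 + 54 = 9154 (decimal)
Compute 6916 + 9154 = 16070
Convert 16070 (decimal) → 16070 = 3×4096 + 14×256 + 12×16 + 6 → 0x3EC6 (hexadecimal)
0x3EC6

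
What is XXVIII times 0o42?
Convert XXVIII (Roman numeral) → 10 + 10 + 5 + 1 + 1 + 1 = 28 (decimal)
Convert 0o42 (octal) → 4×8 + 2 = 34 (decimal)
Compute 28 × 34 = 952
952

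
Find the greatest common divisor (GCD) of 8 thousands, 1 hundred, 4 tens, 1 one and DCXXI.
Convert 8 thousands, 1 hundred, 4 tens, 1 one (place-value notation) → 8×1000 + 1×100 + 4×10 + 1 = 8141 (decimal)
Convert DCXXI (Roman numeral) → 500 + 100 + 10 + 10 + 1 = 621 (decimal)
Compute gcd(8141, 621) = 1
1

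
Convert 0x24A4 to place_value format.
Convert 0x24A4 (hexadecimal) → 2×4096 + 4×256 + 10×16 + 4 = 9380 (decimal)
Convert 9380 (decimal) → 9380 = 9×1000 + 3×100 + 8×10 → 9 thousands, 3 hundreds, 8 tens (place-value notation)
9 thousands, 3 hundreds, 8 tens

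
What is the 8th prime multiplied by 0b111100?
Convert the 8th prime (prime index) → 19 (decimal)
Convert 0b111100 (binary) → 32 + 16 + 8 + 4 = 60 (decimal)
Compute 19 × 60 = 1140
1140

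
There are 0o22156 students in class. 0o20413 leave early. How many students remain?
Convert 0o22156 (octal) → 2×4096 + 2×512 + 1×64 + 5×8 + 6 = 9326 (decimal)
Convert 0o20413 (octal) → 2×4096 + 4×64 + 1×8 + 3 = 8459 (decimal)
Compute 9326 - 8459 = 867
867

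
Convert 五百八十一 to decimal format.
Convert 五百八十一 (Chinese numeral) → 5×100 + 8×10 + 1 = 581 (decimal)
581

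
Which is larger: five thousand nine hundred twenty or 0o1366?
Convert five thousand nine hundred twenty (English words) → 5×1000 + 9×100 + 20 = 5920 (decimal)
Convert 0o1366 (octal) → 1×512 + 3×64 + 6×8 + 6 = 758 (decimal)
Compare 5920 vs 758: larger = 5920
5920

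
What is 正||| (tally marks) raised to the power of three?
Convert 正||| (tally marks) → 5 + 3 = 8 (decimal)
Convert three (English words) → 3 (decimal)
Compute 8 ^ 3 = 512
512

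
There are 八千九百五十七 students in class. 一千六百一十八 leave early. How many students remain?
Convert 八千九百五十七 (Chinese numeral) → 8×1000 + 9×100 + 5×10 + 7 = 8957 (decimal)
Convert 一千六百一十八 (Chinese numeral) → 1×1000 + 6×100 + 1×10 + 8 = 1618 (decimal)
Compute 8957 - 1618 = 7339
7339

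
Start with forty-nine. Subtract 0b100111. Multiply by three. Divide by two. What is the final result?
Convert forty-nine (English words) → 49 (decimal)
Start: 49
Convert 0b100111 (binary) → 32 + 4 + 2 + 1 = 39 (decimal)
49 - 39 = 10
Convert three (English words) → 3 (decimal)
10 × 3 = 30
Convert two (English words) → 2 (decimal)
30 ÷ 2 = 15
15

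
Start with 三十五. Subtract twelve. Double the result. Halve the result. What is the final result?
Convert 三十五 (Chinese numeral) → 3×10 + 5 = 35 (decimal)
Start: 35
Convert twelve (English words) → 12 (decimal)
35 - 12 = 23
23 × 2 = 46
46 ÷ 2 = 23
23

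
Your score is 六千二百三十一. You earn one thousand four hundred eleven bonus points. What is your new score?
Convert 六千二百三十一 (Chinese numeral) → 6×1000 + 2×100 + 3×10 + 1 = 6231 (decimal)
Convert one thousand four hundred eleven (English words) → 1×1000 + 4×100 + 11 = 1411 (decimal)
Compute 6231 + 1411 = 7642
7642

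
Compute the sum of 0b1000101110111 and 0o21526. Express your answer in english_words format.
Convert 0b1000101110111 (binary) → 4096 + 256 + 64 + 32 + 16 + 4 + 2 + 1 = 4471 (decimal)
Convert 0o21526 (octal) → 2×4096 + 1×512 + 5×64 + 2×8 + 6 = 9046 (decimal)
Compute 4471 + 9046 = 13517
Convert 13517 (decimal) → 13517 = 13×1000 + 5×100 + 17 → thirteen thousand five hundred seventeen (English words)
thirteen thousand five hundred seventeen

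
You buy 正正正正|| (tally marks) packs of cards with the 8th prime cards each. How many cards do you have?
Convert the 8th prime (prime index) → 19 (decimal)
Convert 正正正正|| (tally marks) → 5 + 5 + 5 + 5 + 2 = 22 (decimal)
Compute 19 × 22 = 418
418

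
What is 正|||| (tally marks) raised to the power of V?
Convert 正|||| (tally marks) → 5 + 4 = 9 (decimal)
Convert V (Roman numeral) → 5 (decimal)
Compute 9 ^ 5 = 59049
59049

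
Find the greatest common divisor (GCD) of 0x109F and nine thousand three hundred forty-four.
Convert 0x109F (hexadecimal) → 1×4096 + 9×16 + 15 = 4255 (decimal)
Convert nine thousand three hundred forty-four (English words) → 9×1000 + 3×100 + 44 = 9344 (decimal)
Compute gcd(4255, 9344) = 1
1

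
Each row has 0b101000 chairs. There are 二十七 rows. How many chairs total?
Convert 0b101000 (binary) → 32 + 8 = 40 (decimal)
Convert 二十七 (Chinese numeral) → 2×10 + 7 = 27 (decimal)
Compute 40 × 27 = 1080
1080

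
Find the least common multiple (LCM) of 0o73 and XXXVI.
Convert 0o73 (octal) → 7×8 + 3 = 59 (decimal)
Convert XXXVI (Roman numeral) → 10 + 10 + 10 + 5 + 1 = 36 (decimal)
Compute lcm(59, 36) = 2124
2124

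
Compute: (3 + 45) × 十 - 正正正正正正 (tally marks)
Convert 十 (Chinese numeral) → 1×10 = 10 (decimal)
Convert 正正正正正正 (tally marks) → 5 + 5 + 5 + 5 + 5 + 5 = 30 (decimal)
Expression in decimal: (3 + 45) × 10 - 30
Parentheses first: 3 + 45 = 48
Multiply: 48 × 10 = 480
Subtract: 480 - 30 = 450
450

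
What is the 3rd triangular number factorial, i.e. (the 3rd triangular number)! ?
Convert the 3rd triangular number (triangular index) → 3×4/2 = 6 (decimal)
Compute 6! = 720
720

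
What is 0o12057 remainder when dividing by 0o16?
Convert 0o12057 (octal) → 1×4096 + 2×512 + 5×8 + 7 = 5167 (decimal)
Convert 0o16 (octal) → 1×8 + 6 = 14 (decimal)
Compute 5167 mod 14 = 1
1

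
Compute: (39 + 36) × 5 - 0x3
Convert 0x3 (hexadecimal) → 3 (decimal)
Expression in decimal: (39 + 36) × 5 - 3
Parentheses first: 39 + 36 = 75
Multiply: 75 × 5 = 375
Subtract: 375 - 3 = 372
372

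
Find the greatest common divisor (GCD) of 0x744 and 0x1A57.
Convert 0x744 (hexadecimal) → 7×256 + 4×16 + 4 = 1860 (decimal)
Convert 0x1A57 (hexadecimal) → 1×4096 + 10×256 + 5×16 + 7 = 6743 (decimal)
Compute gcd(1860, 6743) = 1
1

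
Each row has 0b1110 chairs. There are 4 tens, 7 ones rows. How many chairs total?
Convert 0b1110 (binary) → 8 + 4 + 2 = 14 (decimal)
Convert 4 tens, 7 ones (place-value notation) → 4×10 + 7 = 47 (decimal)
Compute 14 × 47 = 658
658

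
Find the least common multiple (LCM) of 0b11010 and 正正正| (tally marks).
Convert 0b11010 (binary) → 16 + 8 + 2 = 26 (decimal)
Convert 正正正| (tally marks) → 5 + 5 + 5 + 1 = 16 (decimal)
Compute lcm(26, 16) = 208
208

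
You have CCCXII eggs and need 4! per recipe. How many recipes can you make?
Convert CCCXII (Roman numeral) → 100 + 100 + 100 + 10 + 1 + 1 = 312 (decimal)
Convert 4! (factorial) → 24 (decimal)
Compute 312 ÷ 24 = 13
13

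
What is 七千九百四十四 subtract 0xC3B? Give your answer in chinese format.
Convert 七千九百四十四 (Chinese numeral) → 7×1000 + 9×100 + 4×10 + 4 = 7944 (decimal)
Convert 0xC3B (hexadecimal) → 12×256 + 3×16 + 11 = 3131 (decimal)
Compute 7944 - 3131 = 4813
Convert 4813 (decimal) → 4813 = 4×1000 + 8×100 + 1×10 + 3 → 四千八百一十三 (Chinese numeral)
四千八百一十三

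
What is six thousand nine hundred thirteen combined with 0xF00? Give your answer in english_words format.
Convert six thousand nine hundred thirteen (English words) → 6×1000 + 9×100 + 13 = 6913 (decimal)
Convert 0xF00 (hexadecimal) → 15×256 = 3840 (decimal)
Compute 6913 + 3840 = 10753
Convert 10753 (decimal) → 10753 = 10×1000 + 7×100 + 53 → ten thousand seven hundred fifty-three (English words)
ten thousand seven hundred fifty-three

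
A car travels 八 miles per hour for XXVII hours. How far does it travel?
Convert 八 (Chinese numeral) → 8 (decimal)
Convert XXVII (Roman numeral) → 10 + 10 + 5 + 1 + 1 = 27 (decimal)
Compute 8 × 27 = 216
216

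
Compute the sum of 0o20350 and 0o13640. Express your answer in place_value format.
Convert 0o20350 (octal) → 2×4096 + 3×64 + 5×8 = 8424 (decimal)
Convert 0o13640 (octal) → 1×4096 + 3×512 + 6×64 + 4×8 = 6048 (decimal)
Compute 8424 + 6048 = 14472
Convert 14472 (decimal) → 14472 = 14×1000 + 4×100 + 7×10 + 2 → 14 thousands, 4 hundreds, 7 tens, 2 ones (place-value notation)
14 thousands, 4 hundreds, 7 tens, 2 ones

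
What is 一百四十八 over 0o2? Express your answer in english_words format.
Convert 一百四十八 (Chinese numeral) → 1×100 + 4×10 + 8 = 148 (decimal)
Convert 0o2 (octal) → 2 (decimal)
Compute 148 ÷ 2 = 74
Convert 74 (decimal) → seventy-four (English words)
seventy-four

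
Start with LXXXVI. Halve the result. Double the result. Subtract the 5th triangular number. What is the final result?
Convert LXXXVI (Roman numeral) → 50 + 10 + 10 + 10 + 5 + 1 = 86 (decimal)
Start: 86
86 ÷ 2 = 43
43 × 2 = 86
Convert the 5th triangular number (triangular index) → 5×6/2 = 15 (decimal)
86 - 15 = 71
71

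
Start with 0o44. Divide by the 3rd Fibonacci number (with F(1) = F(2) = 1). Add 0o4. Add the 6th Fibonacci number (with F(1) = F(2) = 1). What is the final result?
Convert 0o44 (octal) → 4×8 + 4 = 36 (decimal)
Start: 36
Convert the 3rd Fibonacci number (with F(1) = F(2) = 1) (Fibonacci index) → 1, 1, 2 → 2 (decimal)
36 ÷ 2 = 18
Convert 0o4 (octal) → 4 (decimal)
18 + 4 = 22
Convert the 6th Fibonacci number (with F(1) = F(2) = 1) (Fibonacci index) → 1, 1, 2, 3, 5, 8 → 8 (decimal)
22 + 8 = 30
30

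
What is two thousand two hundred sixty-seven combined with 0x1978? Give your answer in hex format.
Convert two thousand two hundred sixty-seven (English words) → 2×1000 + 2×100 + 67 = 2267 (decimal)
Convert 0x1978 (hexadecimal) → 1×4096 + 9×256 + 7×16 + 8 = 6520 (decimal)
Compute 2267 + 6520 = 8787
Convert 8787 (decimal) → 8787 = 2×4096 + 2×256 + 5×16 + 3 → 0x2253 (hexadecimal)
0x2253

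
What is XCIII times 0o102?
Convert XCIII (Roman numeral) → 90 + 1 + 1 + 1 = 93 (decimal)
Convert 0o102 (octal) → 1×64 + 2 = 66 (decimal)
Compute 93 × 66 = 6138
6138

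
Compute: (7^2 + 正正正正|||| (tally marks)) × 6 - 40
Convert 7^2 (power) → 49 (decimal)
Convert 正正正正|||| (tally marks) → 5 + 5 + 5 + 5 + 4 = 24 (decimal)
Expression in decimal: (49 + 24) × 6 - 40
Parentheses first: 49 + 24 = 73
Multiply: 73 × 6 = 438
Subtract: 438 - 40 = 398
398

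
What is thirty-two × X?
Convert thirty-two (English words) → 32 (decimal)
Convert X (Roman numeral) → 10 (decimal)
Compute 32 × 10 = 320
320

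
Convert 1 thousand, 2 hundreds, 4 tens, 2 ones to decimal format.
Convert 1 thousand, 2 hundreds, 4 tens, 2 ones (place-value notation) → 1×1000 + 2×100 + 4×10 + 2 = 1242 (decimal)
1242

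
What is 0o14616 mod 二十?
Convert 0o14616 (octal) → 1×4096 + 4×512 + 6×64 + 1×8 + 6 = 6542 (decimal)
Convert 二十 (Chinese numeral) → 2×10 = 20 (decimal)
Compute 6542 mod 20 = 2
2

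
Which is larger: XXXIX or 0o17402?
Convert XXXIX (Roman numeral) → 10 + 10 + 10 + 9 = 39 (decimal)
Convert 0o17402 (octal) → 1×4096 + 7×512 + 4×64 + 2 = 7938 (decimal)
Compare 39 vs 7938: larger = 7938
7938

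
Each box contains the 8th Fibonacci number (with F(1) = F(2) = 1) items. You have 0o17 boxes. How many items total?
Convert the 8th Fibonacci number (with F(1) = F(2) = 1) (Fibonacci index) → 1, 1, 2, 3, 5, 8, 13, 21 → 21 (decimal)
Convert 0o17 (octal) → 1×8 + 7 = 15 (decimal)
Compute 21 × 15 = 315
315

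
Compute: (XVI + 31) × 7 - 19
Convert XVI (Roman numeral) → 10 + 5 + 1 = 16 (decimal)
Expression in decimal: (16 + 31) × 7 - 19
Parentheses first: 16 + 31 = 47
Multiply: 47 × 7 = 329
Subtract: 329 - 19 = 310
310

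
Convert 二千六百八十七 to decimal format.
Convert 二千六百八十七 (Chinese numeral) → 2×1000 + 6×100 + 8×10 + 7 = 2687 (decimal)
2687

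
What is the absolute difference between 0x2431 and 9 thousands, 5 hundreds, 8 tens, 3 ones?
Convert 0x2431 (hexadecimal) → 2×4096 + 4×256 + 3×16 + 1 = 9265 (decimal)
Convert 9 thousands, 5 hundreds, 8 tens, 3 ones (place-value notation) → 9×1000 + 5×100 + 8×10 + 3 = 9583 (decimal)
Compute |9265 - 9583| = 318
318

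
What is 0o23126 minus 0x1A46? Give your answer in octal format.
Convert 0o23126 (octal) → 2×4096 + 3×512 + 1×64 + 2×8 + 6 = 9814 (decimal)
Convert 0x1A46 (hexadecimal) → 1×4096 + 10×256 + 4×16 + 6 = 6726 (decimal)
Compute 9814 - 6726 = 3088
Convert 3088 (decimal) → 3088 = 6×512 + 2×8 → 0o6020 (octal)
0o6020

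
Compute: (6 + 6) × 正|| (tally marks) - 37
Convert 正|| (tally marks) → 5 + 2 = 7 (decimal)
Expression in decimal: (6 + 6) × 7 - 37
Parentheses first: 6 + 6 = 12
Multiply: 12 × 7 = 84
Subtract: 84 - 37 = 47
47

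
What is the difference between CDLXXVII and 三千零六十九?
Convert CDLXXVII (Roman numeral) → 400 + 50 + 10 + 10 + 5 + 1 + 1 = 477 (decimal)
Convert 三千零六十九 (Chinese numeral) → 3×1000 + 6×10 + 9 = 3069 (decimal)
Difference: |477 - 3069| = 2592
2592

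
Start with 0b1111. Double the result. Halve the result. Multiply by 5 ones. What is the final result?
Convert 0b1111 (binary) → 8 + 4 + 2 + 1 = 15 (decimal)
Start: 15
15 × 2 = 30
30 ÷ 2 = 15
Convert 5 ones (place-value notation) → 5 (decimal)
15 × 5 = 75
75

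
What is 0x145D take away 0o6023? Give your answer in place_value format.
Convert 0x145D (hexadecimal) → 1×4096 + 4×256 + 5×16 + 13 = 5213 (decimal)
Convert 0o6023 (octal) → 6×512 + 2×8 + 3 = 3091 (decimal)
Compute 5213 - 3091 = 2122
Convert 2122 (decimal) → 2122 = 2×1000 + 1×100 + 2×10 + 2 → 2 thousands, 1 hundred, 2 tens, 2 ones (place-value notation)
2 thousands, 1 hundred, 2 tens, 2 ones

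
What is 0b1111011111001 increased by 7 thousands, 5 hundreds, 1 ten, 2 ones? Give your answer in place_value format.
Convert 0b1111011111001 (binary) → 4096 + 2048 + 1024 + 512 + 128 + 64 + 32 + 16 + 8 + 1 = 7929 (decimal)
Convert 7 thousands, 5 hundreds, 1 ten, 2 ones (place-value notation) → 7×1000 + 5×100 + 1×10 + 2 = 7512 (decimal)
Compute 7929 + 7512 = 15441
Convert 15441 (decimal) → 15441 = 15×1000 + 4×100 + 4×10 + 1 → 15 thousands, 4 hundreds, 4 tens, 1 one (place-value notation)
15 thousands, 4 hundreds, 4 tens, 1 one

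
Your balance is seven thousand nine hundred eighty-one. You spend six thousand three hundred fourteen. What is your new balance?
Convert seven thousand nine hundred eighty-one (English words) → 7×1000 + 9×100 + 81 = 7981 (decimal)
Convert six thousand three hundred fourteen (English words) → 6×1000 + 3×100 + 14 = 6314 (decimal)
Compute 7981 - 6314 = 1667
1667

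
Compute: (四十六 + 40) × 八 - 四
Convert 四十六 (Chinese numeral) → 4×10 + 6 = 46 (decimal)
Convert 八 (Chinese numeral) → 8 (decimal)
Convert 四 (Chinese numeral) → 4 (decimal)
Expression in decimal: (46 + 40) × 8 - 4
Parentheses first: 46 + 40 = 86
Multiply: 86 × 8 = 688
Subtract: 688 - 4 = 684
684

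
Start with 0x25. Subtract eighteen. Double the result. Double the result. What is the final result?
Convert 0x25 (hexadecimal) → 2×16 + 5 = 37 (decimal)
Start: 37
Convert eighteen (English words) → 18 (decimal)
37 - 18 = 19
19 × 2 = 38
38 × 2 = 76
76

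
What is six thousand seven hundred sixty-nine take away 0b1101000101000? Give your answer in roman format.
Convert six thousand seven hundred sixty-nine (English words) → 6×1000 + 7×100 + 69 = 6769 (decimal)
Convert 0b1101000101000 (binary) → 4096 + 2048 + 512 + 32 + 8 = 6696 (decimal)
Compute 6769 - 6696 = 73
Convert 73 (decimal) → 73 = 50 + 10 + 10 + 1 + 1 + 1 → LXXIII (Roman numeral)
LXXIII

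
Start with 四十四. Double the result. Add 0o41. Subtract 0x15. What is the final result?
Convert 四十四 (Chinese numeral) → 4×10 + 4 = 44 (decimal)
Start: 44
44 × 2 = 88
Convert 0o41 (octal) → 4×8 + 1 = 33 (decimal)
88 + 33 = 121
Convert 0x15 (hexadecimal) → 1×16 + 5 = 21 (decimal)
121 - 21 = 100
100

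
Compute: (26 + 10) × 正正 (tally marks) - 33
Convert 正正 (tally marks) → 5 + 5 = 10 (decimal)
Expression in decimal: (26 + 10) × 10 - 33
Parentheses first: 26 + 10 = 36
Multiply: 36 × 10 = 360
Subtract: 360 - 33 = 327
327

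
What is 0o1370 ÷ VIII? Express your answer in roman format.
Convert 0o1370 (octal) → 1×512 + 3×64 + 7×8 = 760 (decimal)
Convert VIII (Roman numeral) → 5 + 1 + 1 + 1 = 8 (decimal)
Compute 760 ÷ 8 = 95
Convert 95 (decimal) → 95 = 90 + 5 → XCV (Roman numeral)
XCV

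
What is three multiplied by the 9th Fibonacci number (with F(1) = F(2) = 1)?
Convert three (English words) → 3 (decimal)
Convert the 9th Fibonacci number (with F(1) = F(2) = 1) (Fibonacci index) → 1, 1, 2, 3, 5, 8, 13, 21, 34 → 34 (decimal)
Compute 3 × 34 = 102
102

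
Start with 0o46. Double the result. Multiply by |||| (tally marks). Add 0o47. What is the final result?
Convert 0o46 (octal) → 4×8 + 6 = 38 (decimal)
Start: 38
38 × 2 = 76
Convert |||| (tally marks) → 4 (decimal)
76 × 4 = 304
Convert 0o47 (octal) → 4×8 + 7 = 39 (decimal)
304 + 39 = 343
343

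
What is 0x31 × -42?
Convert 0x31 (hexadecimal) → 3×16 + 1 = 49 (decimal)
Compute 49 × -42 = -2058
-2058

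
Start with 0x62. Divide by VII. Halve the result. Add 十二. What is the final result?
Convert 0x62 (hexadecimal) → 6×16 + 2 = 98 (decimal)
Start: 98
Convert VII (Roman numeral) → 5 + 1 + 1 = 7 (decimal)
98 ÷ 7 = 14
14 ÷ 2 = 7
Convert 十二 (Chinese numeral) → 1×10 + 2 = 12 (decimal)
7 + 12 = 19
19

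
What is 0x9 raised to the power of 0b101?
Convert 0x9 (hexadecimal) → 9 (decimal)
Convert 0b101 (binary) → 4 + 1 = 5 (decimal)
Compute 9 ^ 5 = 59049
59049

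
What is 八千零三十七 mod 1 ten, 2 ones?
Convert 八千零三十七 (Chinese numeral) → 8×1000 + 3×10 + 7 = 8037 (decimal)
Convert 1 ten, 2 ones (place-value notation) → 1×10 + 2 = 12 (decimal)
Compute 8037 mod 12 = 9
9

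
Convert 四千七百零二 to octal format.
Convert 四千七百零二 (Chinese numeral) → 4×1000 + 7×100 + 2 = 4702 (decimal)
Convert 4702 (decimal) → 4702 = 1×4096 + 1×512 + 1×64 + 3×8 + 6 → 0o11136 (octal)
0o11136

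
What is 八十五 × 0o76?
Convert 八十五 (Chinese numeral) → 8×10 + 5 = 85 (decimal)
Convert 0o76 (octal) → 7×8 + 6 = 62 (decimal)
Compute 85 × 62 = 5270
5270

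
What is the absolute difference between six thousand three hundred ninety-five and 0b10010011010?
Convert six thousand three hundred ninety-five (English words) → 6×1000 + 3×100 + 95 = 6395 (decimal)
Convert 0b10010011010 (binary) → 1024 + 128 + 16 + 8 + 2 = 1178 (decimal)
Compute |6395 - 1178| = 5217
5217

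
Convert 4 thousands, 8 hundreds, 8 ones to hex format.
Convert 4 thousands, 8 hundreds, 8 ones (place-value notation) → 4×1000 + 8×100 + 8 = 4808 (decimal)
Convert 4808 (decimal) → 4808 = 1×4096 + 2×256 + 12×16 + 8 → 0x12C8 (hexadecimal)
0x12C8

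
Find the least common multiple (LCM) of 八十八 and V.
Convert 八十八 (Chinese numeral) → 8×10 + 8 = 88 (decimal)
Convert V (Roman numeral) → 5 (decimal)
Compute lcm(88, 5) = 440
440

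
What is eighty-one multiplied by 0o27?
Convert eighty-one (English words) → 81 (decimal)
Convert 0o27 (octal) → 2×8 + 7 = 23 (decimal)
Compute 81 × 23 = 1863
1863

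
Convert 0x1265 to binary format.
Convert 0x1265 (hexadecimal) → 1×4096 + 2×256 + 6×16 + 5 = 4709 (decimal)
Convert 4709 (decimal) → 4709 = 4096 + 512 + 64 + 32 + 4 + 1 → 0b1001001100101 (binary)
0b1001001100101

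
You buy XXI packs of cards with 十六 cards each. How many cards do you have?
Convert 十六 (Chinese numeral) → 1×10 + 6 = 16 (decimal)
Convert XXI (Roman numeral) → 10 + 10 + 1 = 21 (decimal)
Compute 16 × 21 = 336
336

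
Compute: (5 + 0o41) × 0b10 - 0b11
Convert 0o41 (octal) → 4×8 + 1 = 33 (decimal)
Convert 0b10 (binary) → 2 (decimal)
Convert 0b11 (binary) → 2 + 1 = 3 (decimal)
Expression in decimal: (5 + 33) × 2 - 3
Parentheses first: 5 + 33 = 38
Multiply: 38 × 2 = 76
Subtract: 76 - 3 = 73
73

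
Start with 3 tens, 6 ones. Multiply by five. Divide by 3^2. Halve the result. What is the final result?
Convert 3 tens, 6 ones (place-value notation) → 3×10 + 6 = 36 (decimal)
Start: 36
Convert five (English words) → 5 (decimal)
36 × 5 = 180
Convert 3^2 (power) → 9 (decimal)
180 ÷ 9 = 20
20 ÷ 2 = 10
10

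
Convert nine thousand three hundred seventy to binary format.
Convert nine thousand three hundred seventy (English words) → 9×1000 + 3×100 + 70 = 9370 (decimal)
Convert 9370 (decimal) → 9370 = 8192 + 1024 + 128 + 16 + 8 + 2 → 0b10010010011010 (binary)
0b10010010011010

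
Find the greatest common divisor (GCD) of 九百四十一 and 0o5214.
Convert 九百四十一 (Chinese numeral) → 9×100 + 4×10 + 1 = 941 (decimal)
Convert 0o5214 (octal) → 5×512 + 2×64 + 1×8 + 4 = 2700 (decimal)
Compute gcd(941, 2700) = 1
1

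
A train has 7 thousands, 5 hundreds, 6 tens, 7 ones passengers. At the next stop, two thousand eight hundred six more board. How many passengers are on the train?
Convert 7 thousands, 5 hundreds, 6 tens, 7 ones (place-value notation) → 7×1000 + 5×100 + 6×10 + 7 = 7567 (decimal)
Convert two thousand eight hundred six (English words) → 2×1000 + 8×100 + 6 = 2806 (decimal)
Compute 7567 + 2806 = 10373
10373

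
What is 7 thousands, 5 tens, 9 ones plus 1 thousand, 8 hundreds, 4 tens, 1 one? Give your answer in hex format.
Convert 7 thousands, 5 tens, 9 ones (place-value notation) → 7×1000 + 5×10 + 9 = 7059 (decimal)
Convert 1 thousand, 8 hundreds, 4 tens, 1 one (place-value notation) → 1×1000 + 8×100 + 4×10 + 1 = 1841 (decimal)
Compute 7059 + 1841 = 8900
Convert 8900 (decimal) → 8900 = 2×4096 + 2×256 + 12×16 + 4 → 0x22C4 (hexadecimal)
0x22C4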